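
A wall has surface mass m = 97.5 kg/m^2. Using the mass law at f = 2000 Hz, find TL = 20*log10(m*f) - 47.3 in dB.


m * f = 97.5 * 2000 = 195000
20*log10(195000) = 105.801 dB
TL = 105.801 - 47.3 = 58.501 dB


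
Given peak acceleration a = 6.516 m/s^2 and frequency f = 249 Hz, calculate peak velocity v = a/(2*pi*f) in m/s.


omega = 2*pi*f = 2*pi*249 = 1564.51 rad/s
v = a / omega = 6.516 / 1564.51 = 0.0041649 m/s


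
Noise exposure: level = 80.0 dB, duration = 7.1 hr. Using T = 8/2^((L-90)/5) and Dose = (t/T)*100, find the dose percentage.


T_allowed = 8 / 2^((80.0 - 90)/5) = 32 hr
Dose = 7.1 / 32 * 100 = 22.188 %


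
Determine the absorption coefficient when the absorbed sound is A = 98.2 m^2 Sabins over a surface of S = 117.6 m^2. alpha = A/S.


Absorption coefficient = absorbed power / incident power
alpha = A / S = 98.2 / 117.6 = 0.83503


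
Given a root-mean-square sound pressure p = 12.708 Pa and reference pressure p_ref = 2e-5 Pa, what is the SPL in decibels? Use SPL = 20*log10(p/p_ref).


p / p_ref = 12.708 / 2e-5 = 635400
SPL = 20 * log10(635400) = 116.06 dB


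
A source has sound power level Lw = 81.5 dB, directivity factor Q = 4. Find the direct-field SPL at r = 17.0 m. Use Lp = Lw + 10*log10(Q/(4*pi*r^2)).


4*pi*r^2 = 4*pi*17.0^2 = 3631.68 m^2
Q / (4*pi*r^2) = 4 / 3631.68 = 0.00110142
Lp = 81.5 + 10*log10(0.00110142) = 51.92 dB


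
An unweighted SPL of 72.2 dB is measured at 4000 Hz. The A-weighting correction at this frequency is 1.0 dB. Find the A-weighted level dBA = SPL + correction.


A-weighting table: 4000 Hz -> 1.0 dB correction
SPL_A = SPL + correction = 72.2 + (1.0) = 73.2 dBA


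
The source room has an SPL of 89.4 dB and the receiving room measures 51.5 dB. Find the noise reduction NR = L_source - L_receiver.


NR = L_source - L_receiver (difference between source and receiving room levels)
NR = 89.4 - 51.5 = 37.9 dB


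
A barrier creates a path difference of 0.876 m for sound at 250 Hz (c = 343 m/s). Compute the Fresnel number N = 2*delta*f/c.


N = 2*delta*f/c = 2*delta/lambda, where lambda = c/f
lambda = 343 / 250 = 1.372 m
N = 2 * 0.876 / 1.372 = 1.277


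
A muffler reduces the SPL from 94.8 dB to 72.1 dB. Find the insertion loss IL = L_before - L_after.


Insertion loss = SPL without muffler - SPL with muffler
IL = 94.8 - 72.1 = 22.7 dB


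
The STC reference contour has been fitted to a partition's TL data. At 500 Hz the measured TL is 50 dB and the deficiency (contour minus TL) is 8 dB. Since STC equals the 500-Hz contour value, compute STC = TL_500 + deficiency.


By ASTM E413, STC = value of the fitted reference contour at 500 Hz.
Contour value at 500 Hz = TL_500 + deficiency = 50 + 8 = 58
STC = 58


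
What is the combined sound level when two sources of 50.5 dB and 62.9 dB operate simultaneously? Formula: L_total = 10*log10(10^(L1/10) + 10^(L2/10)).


10^(50.5/10) = 112202
10^(62.9/10) = 1.94984e+06
Sum = 112202 + 1.94984e+06 = 2.06204e+06
L_total = 10*log10(2.06204e+06) = 63.143 dB


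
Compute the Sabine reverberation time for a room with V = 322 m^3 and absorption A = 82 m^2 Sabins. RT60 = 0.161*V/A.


RT60 = 0.161 * 322 / 82 = 0.63222 s


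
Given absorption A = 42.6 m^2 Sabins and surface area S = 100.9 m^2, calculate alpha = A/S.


Absorption coefficient = absorbed power / incident power
alpha = A / S = 42.6 / 100.9 = 0.4222


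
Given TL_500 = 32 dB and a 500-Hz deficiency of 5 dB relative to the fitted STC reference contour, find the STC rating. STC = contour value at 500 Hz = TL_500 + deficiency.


By ASTM E413, STC = value of the fitted reference contour at 500 Hz.
Contour value at 500 Hz = TL_500 + deficiency = 32 + 5 = 37
STC = 37


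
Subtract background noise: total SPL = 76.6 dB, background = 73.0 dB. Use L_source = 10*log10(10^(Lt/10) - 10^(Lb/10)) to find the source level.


10^(76.6/10) = 4.57088e+07
10^(73.0/10) = 1.99526e+07
Difference = 4.57088e+07 - 1.99526e+07 = 2.57562e+07
L_source = 10*log10(2.57562e+07) = 74.109 dB


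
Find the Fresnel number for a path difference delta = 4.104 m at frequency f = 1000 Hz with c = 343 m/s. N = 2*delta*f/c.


N = 2*delta*f/c = 2*delta/lambda, where lambda = c/f
lambda = 343 / 1000 = 0.343 m
N = 2 * 4.104 / 0.343 = 23.93


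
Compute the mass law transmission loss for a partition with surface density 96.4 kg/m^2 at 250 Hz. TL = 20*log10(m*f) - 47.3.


m * f = 96.4 * 250 = 24100
20*log10(24100) = 87.6403 dB
TL = 87.6403 - 47.3 = 40.34 dB


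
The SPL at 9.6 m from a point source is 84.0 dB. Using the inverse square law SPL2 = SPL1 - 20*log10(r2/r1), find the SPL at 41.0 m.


r2/r1 = 41.0/9.6 = 4.27083
Correction = 20*log10(4.27083) = 12.6102 dB
SPL2 = 84.0 - 12.6102 = 71.39 dB


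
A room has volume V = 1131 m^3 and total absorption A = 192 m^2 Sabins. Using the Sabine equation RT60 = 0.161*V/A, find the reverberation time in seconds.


RT60 = 0.161 * 1131 / 192 = 0.94839 s


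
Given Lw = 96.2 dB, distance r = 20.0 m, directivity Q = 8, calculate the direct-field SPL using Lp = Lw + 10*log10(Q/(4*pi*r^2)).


4*pi*r^2 = 4*pi*20.0^2 = 5026.55 m^2
Q / (4*pi*r^2) = 8 / 5026.55 = 0.00159155
Lp = 96.2 + 10*log10(0.00159155) = 68.218 dB


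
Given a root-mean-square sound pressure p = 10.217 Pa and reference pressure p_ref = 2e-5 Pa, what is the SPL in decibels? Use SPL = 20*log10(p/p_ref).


p / p_ref = 10.217 / 2e-5 = 510850
SPL = 20 * log10(510850) = 114.17 dB


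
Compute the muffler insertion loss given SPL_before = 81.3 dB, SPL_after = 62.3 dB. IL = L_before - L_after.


Insertion loss = SPL without muffler - SPL with muffler
IL = 81.3 - 62.3 = 19 dB


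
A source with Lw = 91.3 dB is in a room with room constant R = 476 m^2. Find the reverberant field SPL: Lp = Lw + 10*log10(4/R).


4/R = 4/476 = 0.00840336
Lp = 91.3 + 10*log10(0.00840336) = 70.545 dB


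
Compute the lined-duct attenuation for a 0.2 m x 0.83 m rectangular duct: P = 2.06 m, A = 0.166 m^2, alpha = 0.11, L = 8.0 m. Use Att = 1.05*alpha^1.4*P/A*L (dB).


alpha^1.4 = 0.11^1.4 = 0.0454935
Attenuation rate = 1.05 * alpha^1.4 * P / A
= 1.05 * 0.0454935 * 2.06 / 0.166 = 0.592786 dB/m
Total Att = 0.592786 * 8.0 = 4.7423 dB


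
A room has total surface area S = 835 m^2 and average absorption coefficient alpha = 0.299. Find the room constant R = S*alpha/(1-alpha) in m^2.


R = 835 * 0.299 / (1 - 0.299) = 356.16 m^2


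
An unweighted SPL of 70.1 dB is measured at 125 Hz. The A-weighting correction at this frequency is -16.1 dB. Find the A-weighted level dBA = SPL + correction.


A-weighting table: 125 Hz -> -16.1 dB correction
SPL_A = SPL + correction = 70.1 + (-16.1) = 54 dBA


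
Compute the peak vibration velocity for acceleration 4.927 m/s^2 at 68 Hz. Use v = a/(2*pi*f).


omega = 2*pi*f = 2*pi*68 = 427.257 rad/s
v = a / omega = 4.927 / 427.257 = 0.011532 m/s


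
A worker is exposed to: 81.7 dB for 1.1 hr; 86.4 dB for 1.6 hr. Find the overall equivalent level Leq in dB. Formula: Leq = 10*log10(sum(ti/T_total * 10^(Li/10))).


T_total = 1.1 + 1.6 = 2.7 hr
(1.1/2.7) * 10^(81.7/10) = 6.026e+07
(1.6/2.7) * 10^(86.4/10) = 2.58676e+08
Sum = 6.026e+07 + 2.58676e+08 = 3.18936e+08
Leq = 10*log10(3.18936e+08) = 85.037 dB


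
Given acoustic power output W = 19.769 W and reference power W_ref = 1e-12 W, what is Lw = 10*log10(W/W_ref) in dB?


W / W_ref = 19.769 / 1e-12 = 1.9769e+13
Lw = 10 * log10(1.9769e+13) = 132.96 dB


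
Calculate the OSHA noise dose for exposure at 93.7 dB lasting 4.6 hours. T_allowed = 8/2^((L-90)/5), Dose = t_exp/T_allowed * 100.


T_allowed = 8 / 2^((93.7 - 90)/5) = 4.78991 hr
Dose = 4.6 / 4.78991 * 100 = 96.035 %


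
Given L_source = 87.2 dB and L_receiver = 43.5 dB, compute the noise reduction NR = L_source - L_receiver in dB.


NR = L_source - L_receiver (difference between source and receiving room levels)
NR = 87.2 - 43.5 = 43.7 dB


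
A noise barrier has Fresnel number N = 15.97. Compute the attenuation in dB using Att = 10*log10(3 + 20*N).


3 + 20*N = 3 + 20*15.97 = 322.4
Att = 10*log10(322.4) = 25.084 dB


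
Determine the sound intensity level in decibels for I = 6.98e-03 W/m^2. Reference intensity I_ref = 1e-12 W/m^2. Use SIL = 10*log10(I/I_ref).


I / I_ref = 6.98e-03 / 1e-12 = 6.98e+09
SIL = 10 * log10(6.98e+09) = 98.439 dB


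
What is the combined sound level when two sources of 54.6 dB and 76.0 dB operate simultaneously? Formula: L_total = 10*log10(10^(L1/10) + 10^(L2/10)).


10^(54.6/10) = 288403
10^(76.0/10) = 3.98107e+07
Sum = 288403 + 3.98107e+07 = 4.00991e+07
L_total = 10*log10(4.00991e+07) = 76.031 dB


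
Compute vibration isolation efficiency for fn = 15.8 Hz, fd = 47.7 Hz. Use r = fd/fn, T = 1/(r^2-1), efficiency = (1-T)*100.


r = 47.7 / 15.8 = 3.01899
r^2 - 1 = 3.01899^2 - 1 = 8.1143
T = 1/8.1143 = 0.123239
Efficiency = (1 - 0.123239)*100 = 87.676 %


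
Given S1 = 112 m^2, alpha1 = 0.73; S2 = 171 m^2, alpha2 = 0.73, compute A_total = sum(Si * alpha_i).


112 * 0.73 = 81.76
171 * 0.73 = 124.83
A_total = 81.76 + 124.83 = 206.59 m^2


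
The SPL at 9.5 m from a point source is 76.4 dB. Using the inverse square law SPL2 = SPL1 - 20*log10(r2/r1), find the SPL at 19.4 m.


r2/r1 = 19.4/9.5 = 2.04211
Correction = 20*log10(2.04211) = 6.20158 dB
SPL2 = 76.4 - 6.20158 = 70.198 dB


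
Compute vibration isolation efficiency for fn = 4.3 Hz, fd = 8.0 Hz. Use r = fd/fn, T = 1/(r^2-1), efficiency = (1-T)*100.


r = 8.0 / 4.3 = 1.86047
r^2 - 1 = 1.86047^2 - 1 = 2.46135
T = 1/2.46135 = 0.406281
Efficiency = (1 - 0.406281)*100 = 59.372 %


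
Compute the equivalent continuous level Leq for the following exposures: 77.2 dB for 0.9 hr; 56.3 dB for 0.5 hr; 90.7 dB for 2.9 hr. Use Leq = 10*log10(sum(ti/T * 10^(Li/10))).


T_total = 0.9 + 0.5 + 2.9 = 4.3 hr
(0.9/4.3) * 10^(77.2/10) = 1.09843e+07
(0.5/4.3) * 10^(56.3/10) = 49602.3
(2.9/4.3) * 10^(90.7/10) = 7.92373e+08
Sum = 1.09843e+07 + 49602.3 + 7.92373e+08 = 8.03407e+08
Leq = 10*log10(8.03407e+08) = 89.049 dB


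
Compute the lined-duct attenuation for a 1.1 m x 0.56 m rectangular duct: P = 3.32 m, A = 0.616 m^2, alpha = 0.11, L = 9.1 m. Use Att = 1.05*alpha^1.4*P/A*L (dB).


alpha^1.4 = 0.11^1.4 = 0.0454935
Attenuation rate = 1.05 * alpha^1.4 * P / A
= 1.05 * 0.0454935 * 3.32 / 0.616 = 0.257452 dB/m
Total Att = 0.257452 * 9.1 = 2.3428 dB


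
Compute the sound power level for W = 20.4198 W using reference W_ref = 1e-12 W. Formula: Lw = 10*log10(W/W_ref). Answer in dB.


W / W_ref = 20.4198 / 1e-12 = 2.04198e+13
Lw = 10 * log10(2.04198e+13) = 133.1 dB


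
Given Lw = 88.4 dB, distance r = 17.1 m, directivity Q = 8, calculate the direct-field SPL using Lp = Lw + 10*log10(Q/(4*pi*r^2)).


4*pi*r^2 = 4*pi*17.1^2 = 3674.53 m^2
Q / (4*pi*r^2) = 8 / 3674.53 = 0.00217715
Lp = 88.4 + 10*log10(0.00217715) = 61.779 dB


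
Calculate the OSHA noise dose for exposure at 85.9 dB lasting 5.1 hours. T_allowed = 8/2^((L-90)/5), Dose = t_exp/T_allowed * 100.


T_allowed = 8 / 2^((85.9 - 90)/5) = 14.1232 hr
Dose = 5.1 / 14.1232 * 100 = 36.111 %


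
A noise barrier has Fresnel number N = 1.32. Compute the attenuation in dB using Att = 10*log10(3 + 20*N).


3 + 20*N = 3 + 20*1.32 = 29.4
Att = 10*log10(29.4) = 14.683 dB


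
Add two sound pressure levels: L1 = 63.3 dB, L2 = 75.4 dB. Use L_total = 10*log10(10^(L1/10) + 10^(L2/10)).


10^(63.3/10) = 2.13796e+06
10^(75.4/10) = 3.46737e+07
Sum = 2.13796e+06 + 3.46737e+07 = 3.68117e+07
L_total = 10*log10(3.68117e+07) = 75.66 dB


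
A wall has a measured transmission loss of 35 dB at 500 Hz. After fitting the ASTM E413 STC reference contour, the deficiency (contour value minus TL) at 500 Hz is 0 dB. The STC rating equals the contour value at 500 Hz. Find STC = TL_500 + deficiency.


By ASTM E413, STC = value of the fitted reference contour at 500 Hz.
Contour value at 500 Hz = TL_500 + deficiency = 35 + 0 = 35
STC = 35


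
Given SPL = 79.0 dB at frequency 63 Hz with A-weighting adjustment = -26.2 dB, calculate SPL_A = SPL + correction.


A-weighting table: 63 Hz -> -26.2 dB correction
SPL_A = SPL + correction = 79.0 + (-26.2) = 52.8 dBA


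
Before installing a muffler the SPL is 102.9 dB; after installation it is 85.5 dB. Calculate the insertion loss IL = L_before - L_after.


Insertion loss = SPL without muffler - SPL with muffler
IL = 102.9 - 85.5 = 17.4 dB


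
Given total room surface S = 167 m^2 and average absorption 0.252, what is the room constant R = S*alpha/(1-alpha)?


R = 167 * 0.252 / (1 - 0.252) = 56.262 m^2


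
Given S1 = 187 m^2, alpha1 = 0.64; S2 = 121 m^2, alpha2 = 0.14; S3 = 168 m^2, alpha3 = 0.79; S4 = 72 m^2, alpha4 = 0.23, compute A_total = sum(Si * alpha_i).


187 * 0.64 = 119.68
121 * 0.14 = 16.94
168 * 0.79 = 132.72
72 * 0.23 = 16.56
A_total = 119.68 + 16.94 + 132.72 + 16.56 = 285.9 m^2


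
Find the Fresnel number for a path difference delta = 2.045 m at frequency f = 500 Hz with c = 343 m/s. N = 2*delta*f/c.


N = 2*delta*f/c = 2*delta/lambda, where lambda = c/f
lambda = 343 / 500 = 0.686 m
N = 2 * 2.045 / 0.686 = 5.9621


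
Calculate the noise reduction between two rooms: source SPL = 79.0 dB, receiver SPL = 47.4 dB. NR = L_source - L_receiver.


NR = L_source - L_receiver (difference between source and receiving room levels)
NR = 79.0 - 47.4 = 31.6 dB


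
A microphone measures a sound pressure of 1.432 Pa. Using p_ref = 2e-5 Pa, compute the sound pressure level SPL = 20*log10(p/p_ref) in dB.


p / p_ref = 1.432 / 2e-5 = 71600
SPL = 20 * log10(71600) = 97.098 dB


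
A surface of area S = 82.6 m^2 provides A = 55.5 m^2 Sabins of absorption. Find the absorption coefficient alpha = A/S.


Absorption coefficient = absorbed power / incident power
alpha = A / S = 55.5 / 82.6 = 0.67191


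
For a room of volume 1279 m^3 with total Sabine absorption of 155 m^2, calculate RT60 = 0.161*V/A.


RT60 = 0.161 * 1279 / 155 = 1.3285 s


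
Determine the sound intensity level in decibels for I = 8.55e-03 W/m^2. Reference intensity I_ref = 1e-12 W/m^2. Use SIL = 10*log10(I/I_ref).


I / I_ref = 8.55e-03 / 1e-12 = 8.55e+09
SIL = 10 * log10(8.55e+09) = 99.32 dB


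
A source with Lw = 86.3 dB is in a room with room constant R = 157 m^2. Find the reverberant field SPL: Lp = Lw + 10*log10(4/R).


4/R = 4/157 = 0.0254777
Lp = 86.3 + 10*log10(0.0254777) = 70.362 dB


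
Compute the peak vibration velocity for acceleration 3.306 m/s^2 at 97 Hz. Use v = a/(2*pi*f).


omega = 2*pi*f = 2*pi*97 = 609.469 rad/s
v = a / omega = 3.306 / 609.469 = 0.0054244 m/s


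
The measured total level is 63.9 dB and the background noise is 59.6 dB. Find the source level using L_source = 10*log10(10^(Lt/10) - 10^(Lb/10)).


10^(63.9/10) = 2.45471e+06
10^(59.6/10) = 912011
Difference = 2.45471e+06 - 912011 = 1.5427e+06
L_source = 10*log10(1.5427e+06) = 61.883 dB


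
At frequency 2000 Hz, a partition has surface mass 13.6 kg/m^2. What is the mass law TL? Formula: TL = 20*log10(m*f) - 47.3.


m * f = 13.6 * 2000 = 27200
20*log10(27200) = 88.6914 dB
TL = 88.6914 - 47.3 = 41.391 dB


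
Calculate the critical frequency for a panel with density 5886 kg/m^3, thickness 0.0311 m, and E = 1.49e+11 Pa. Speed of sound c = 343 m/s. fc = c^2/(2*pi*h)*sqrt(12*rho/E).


12*rho/E = 12*5886/1.49e+11 = 4.7404e-07
sqrt(12*rho/E) = sqrt(4.7404e-07) = 0.000688506
c^2/(2*pi*h) = 343^2/(2*pi*0.0311) = 602071
fc = 602071 * 0.000688506 = 414.53 Hz


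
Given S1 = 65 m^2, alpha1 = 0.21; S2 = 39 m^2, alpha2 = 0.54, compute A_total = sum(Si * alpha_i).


65 * 0.21 = 13.65
39 * 0.54 = 21.06
A_total = 13.65 + 21.06 = 34.71 m^2


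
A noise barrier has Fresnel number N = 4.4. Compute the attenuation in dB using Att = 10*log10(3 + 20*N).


3 + 20*N = 3 + 20*4.4 = 91
Att = 10*log10(91) = 19.59 dB


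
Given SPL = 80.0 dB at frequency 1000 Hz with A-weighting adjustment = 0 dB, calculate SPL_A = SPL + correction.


A-weighting table: 1000 Hz -> 0 dB correction
SPL_A = SPL + correction = 80.0 + (0) = 80 dBA


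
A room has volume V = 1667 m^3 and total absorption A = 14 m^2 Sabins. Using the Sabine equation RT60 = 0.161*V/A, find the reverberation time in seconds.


RT60 = 0.161 * 1667 / 14 = 19.171 s


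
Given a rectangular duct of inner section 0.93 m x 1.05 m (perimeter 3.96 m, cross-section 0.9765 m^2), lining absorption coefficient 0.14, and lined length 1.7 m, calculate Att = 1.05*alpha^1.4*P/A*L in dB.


alpha^1.4 = 0.14^1.4 = 0.0637645
Attenuation rate = 1.05 * alpha^1.4 * P / A
= 1.05 * 0.0637645 * 3.96 / 0.9765 = 0.271513 dB/m
Total Att = 0.271513 * 1.7 = 0.46157 dB


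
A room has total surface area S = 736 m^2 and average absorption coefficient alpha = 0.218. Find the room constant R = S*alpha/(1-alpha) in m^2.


R = 736 * 0.218 / (1 - 0.218) = 205.18 m^2


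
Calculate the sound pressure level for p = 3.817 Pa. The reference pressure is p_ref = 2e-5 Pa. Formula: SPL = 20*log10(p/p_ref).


p / p_ref = 3.817 / 2e-5 = 190850
SPL = 20 * log10(190850) = 105.61 dB


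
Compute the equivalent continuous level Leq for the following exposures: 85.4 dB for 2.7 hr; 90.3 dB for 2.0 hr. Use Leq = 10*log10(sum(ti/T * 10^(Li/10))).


T_total = 2.7 + 2.0 = 4.7 hr
(2.7/4.7) * 10^(85.4/10) = 1.99189e+08
(2.0/4.7) * 10^(90.3/10) = 4.55966e+08
Sum = 1.99189e+08 + 4.55966e+08 = 6.55155e+08
Leq = 10*log10(6.55155e+08) = 88.163 dB


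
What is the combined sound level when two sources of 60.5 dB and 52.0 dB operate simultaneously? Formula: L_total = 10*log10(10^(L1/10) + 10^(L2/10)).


10^(60.5/10) = 1.12202e+06
10^(52.0/10) = 158489
Sum = 1.12202e+06 + 158489 = 1.28051e+06
L_total = 10*log10(1.28051e+06) = 61.074 dB


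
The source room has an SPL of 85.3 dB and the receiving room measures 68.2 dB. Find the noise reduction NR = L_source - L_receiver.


NR = L_source - L_receiver (difference between source and receiving room levels)
NR = 85.3 - 68.2 = 17.1 dB


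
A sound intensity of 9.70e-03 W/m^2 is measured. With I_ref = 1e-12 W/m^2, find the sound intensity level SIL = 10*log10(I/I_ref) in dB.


I / I_ref = 9.70e-03 / 1e-12 = 9.7e+09
SIL = 10 * log10(9.7e+09) = 99.868 dB


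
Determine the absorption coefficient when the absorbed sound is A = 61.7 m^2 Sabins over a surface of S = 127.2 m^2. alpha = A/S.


Absorption coefficient = absorbed power / incident power
alpha = A / S = 61.7 / 127.2 = 0.48506


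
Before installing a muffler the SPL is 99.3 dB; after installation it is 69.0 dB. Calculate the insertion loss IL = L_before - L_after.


Insertion loss = SPL without muffler - SPL with muffler
IL = 99.3 - 69.0 = 30.3 dB


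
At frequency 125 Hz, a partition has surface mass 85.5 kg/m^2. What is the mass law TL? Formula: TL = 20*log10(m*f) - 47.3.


m * f = 85.5 * 125 = 10687.5
20*log10(10687.5) = 80.5775 dB
TL = 80.5775 - 47.3 = 33.278 dB


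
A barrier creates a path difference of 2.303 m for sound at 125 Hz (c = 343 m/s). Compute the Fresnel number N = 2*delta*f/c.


N = 2*delta*f/c = 2*delta/lambda, where lambda = c/f
lambda = 343 / 125 = 2.744 m
N = 2 * 2.303 / 2.744 = 1.6786


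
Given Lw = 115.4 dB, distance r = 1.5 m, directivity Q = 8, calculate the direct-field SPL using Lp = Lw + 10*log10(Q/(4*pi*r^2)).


4*pi*r^2 = 4*pi*1.5^2 = 28.2743 m^2
Q / (4*pi*r^2) = 8 / 28.2743 = 0.282942
Lp = 115.4 + 10*log10(0.282942) = 109.92 dB


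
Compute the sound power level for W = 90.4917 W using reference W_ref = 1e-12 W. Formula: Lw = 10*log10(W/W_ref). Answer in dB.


W / W_ref = 90.4917 / 1e-12 = 9.04917e+13
Lw = 10 * log10(9.04917e+13) = 139.57 dB


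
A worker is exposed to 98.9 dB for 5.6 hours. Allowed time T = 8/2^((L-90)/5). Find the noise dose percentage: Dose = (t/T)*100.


T_allowed = 8 / 2^((98.9 - 90)/5) = 2.32947 hr
Dose = 5.6 / 2.32947 * 100 = 240.4 %


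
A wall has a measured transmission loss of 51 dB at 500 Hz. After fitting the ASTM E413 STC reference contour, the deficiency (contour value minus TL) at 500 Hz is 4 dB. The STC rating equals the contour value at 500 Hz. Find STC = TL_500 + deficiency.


By ASTM E413, STC = value of the fitted reference contour at 500 Hz.
Contour value at 500 Hz = TL_500 + deficiency = 51 + 4 = 55
STC = 55


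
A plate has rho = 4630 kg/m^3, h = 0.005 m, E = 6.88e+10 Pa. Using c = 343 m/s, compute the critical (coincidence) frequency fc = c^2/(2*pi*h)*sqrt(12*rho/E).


12*rho/E = 12*4630/6.88e+10 = 8.07558e-07
sqrt(12*rho/E) = sqrt(8.07558e-07) = 0.000898642
c^2/(2*pi*h) = 343^2/(2*pi*0.005) = 3.74488e+06
fc = 3.74488e+06 * 0.000898642 = 3365.3 Hz


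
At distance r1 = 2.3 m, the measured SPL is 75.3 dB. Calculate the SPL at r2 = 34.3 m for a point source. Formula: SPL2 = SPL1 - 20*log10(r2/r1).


r2/r1 = 34.3/2.3 = 14.913
Correction = 20*log10(14.913) = 23.4713 dB
SPL2 = 75.3 - 23.4713 = 51.829 dB


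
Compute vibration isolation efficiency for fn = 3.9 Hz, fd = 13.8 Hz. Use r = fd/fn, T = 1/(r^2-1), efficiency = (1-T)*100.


r = 13.8 / 3.9 = 3.53846
r^2 - 1 = 3.53846^2 - 1 = 11.5207
T = 1/11.5207 = 0.0868003
Efficiency = (1 - 0.0868003)*100 = 91.32 %


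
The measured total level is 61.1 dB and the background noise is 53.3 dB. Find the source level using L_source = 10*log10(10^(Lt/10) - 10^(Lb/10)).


10^(61.1/10) = 1.28825e+06
10^(53.3/10) = 213796
Difference = 1.28825e+06 - 213796 = 1.07445e+06
L_source = 10*log10(1.07445e+06) = 60.312 dB


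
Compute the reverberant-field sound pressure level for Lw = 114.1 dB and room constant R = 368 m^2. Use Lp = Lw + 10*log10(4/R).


4/R = 4/368 = 0.0108696
Lp = 114.1 + 10*log10(0.0108696) = 94.462 dB


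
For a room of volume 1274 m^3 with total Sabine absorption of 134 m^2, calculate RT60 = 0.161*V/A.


RT60 = 0.161 * 1274 / 134 = 1.5307 s


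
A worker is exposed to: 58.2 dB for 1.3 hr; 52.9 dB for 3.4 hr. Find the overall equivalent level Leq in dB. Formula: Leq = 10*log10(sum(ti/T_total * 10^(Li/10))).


T_total = 1.3 + 3.4 = 4.7 hr
(1.3/4.7) * 10^(58.2/10) = 182745
(3.4/4.7) * 10^(52.9/10) = 141053
Sum = 182745 + 141053 = 323798
Leq = 10*log10(323798) = 55.103 dB


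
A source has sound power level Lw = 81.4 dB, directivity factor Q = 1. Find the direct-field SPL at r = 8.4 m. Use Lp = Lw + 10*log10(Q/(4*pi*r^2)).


4*pi*r^2 = 4*pi*8.4^2 = 886.683 m^2
Q / (4*pi*r^2) = 1 / 886.683 = 0.0011278
Lp = 81.4 + 10*log10(0.0011278) = 51.922 dB


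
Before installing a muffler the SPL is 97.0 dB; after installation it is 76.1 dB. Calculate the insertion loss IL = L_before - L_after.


Insertion loss = SPL without muffler - SPL with muffler
IL = 97.0 - 76.1 = 20.9 dB


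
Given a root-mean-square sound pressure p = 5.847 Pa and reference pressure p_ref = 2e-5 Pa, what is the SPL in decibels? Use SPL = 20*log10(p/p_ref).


p / p_ref = 5.847 / 2e-5 = 292350
SPL = 20 * log10(292350) = 109.32 dB


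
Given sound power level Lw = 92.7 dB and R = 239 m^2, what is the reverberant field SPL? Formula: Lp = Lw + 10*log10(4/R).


4/R = 4/239 = 0.0167364
Lp = 92.7 + 10*log10(0.0167364) = 74.937 dB


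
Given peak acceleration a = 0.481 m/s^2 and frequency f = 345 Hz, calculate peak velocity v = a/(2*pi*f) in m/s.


omega = 2*pi*f = 2*pi*345 = 2167.7 rad/s
v = a / omega = 0.481 / 2167.7 = 0.00022189 m/s


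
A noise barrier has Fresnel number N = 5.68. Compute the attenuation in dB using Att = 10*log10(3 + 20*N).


3 + 20*N = 3 + 20*5.68 = 116.6
Att = 10*log10(116.6) = 20.667 dB


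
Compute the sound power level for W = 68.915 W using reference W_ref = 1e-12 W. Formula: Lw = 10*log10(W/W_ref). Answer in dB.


W / W_ref = 68.915 / 1e-12 = 6.8915e+13
Lw = 10 * log10(6.8915e+13) = 138.38 dB


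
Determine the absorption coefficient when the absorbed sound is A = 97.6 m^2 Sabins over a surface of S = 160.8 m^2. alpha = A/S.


Absorption coefficient = absorbed power / incident power
alpha = A / S = 97.6 / 160.8 = 0.60697


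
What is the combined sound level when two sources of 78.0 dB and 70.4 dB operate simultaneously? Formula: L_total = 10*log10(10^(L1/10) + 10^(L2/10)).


10^(78.0/10) = 6.30957e+07
10^(70.4/10) = 1.09648e+07
Sum = 6.30957e+07 + 1.09648e+07 = 7.40605e+07
L_total = 10*log10(7.40605e+07) = 78.696 dB


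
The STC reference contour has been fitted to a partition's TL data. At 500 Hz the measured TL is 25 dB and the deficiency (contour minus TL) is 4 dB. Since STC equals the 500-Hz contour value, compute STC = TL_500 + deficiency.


By ASTM E413, STC = value of the fitted reference contour at 500 Hz.
Contour value at 500 Hz = TL_500 + deficiency = 25 + 4 = 29
STC = 29


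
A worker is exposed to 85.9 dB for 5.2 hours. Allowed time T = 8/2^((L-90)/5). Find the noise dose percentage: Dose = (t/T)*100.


T_allowed = 8 / 2^((85.9 - 90)/5) = 14.1232 hr
Dose = 5.2 / 14.1232 * 100 = 36.819 %


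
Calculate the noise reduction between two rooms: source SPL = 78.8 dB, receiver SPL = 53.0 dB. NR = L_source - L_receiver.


NR = L_source - L_receiver (difference between source and receiving room levels)
NR = 78.8 - 53.0 = 25.8 dB


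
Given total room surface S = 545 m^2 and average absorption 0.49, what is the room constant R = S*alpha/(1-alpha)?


R = 545 * 0.49 / (1 - 0.49) = 523.63 m^2


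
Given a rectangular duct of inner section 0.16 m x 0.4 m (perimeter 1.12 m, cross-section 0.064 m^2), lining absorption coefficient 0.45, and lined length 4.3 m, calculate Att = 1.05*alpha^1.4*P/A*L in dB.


alpha^1.4 = 0.45^1.4 = 0.326962
Attenuation rate = 1.05 * alpha^1.4 * P / A
= 1.05 * 0.326962 * 1.12 / 0.064 = 6.00793 dB/m
Total Att = 6.00793 * 4.3 = 25.834 dB


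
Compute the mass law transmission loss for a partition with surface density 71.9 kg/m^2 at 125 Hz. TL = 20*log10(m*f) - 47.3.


m * f = 71.9 * 125 = 8987.5
20*log10(8987.5) = 79.0728 dB
TL = 79.0728 - 47.3 = 31.773 dB


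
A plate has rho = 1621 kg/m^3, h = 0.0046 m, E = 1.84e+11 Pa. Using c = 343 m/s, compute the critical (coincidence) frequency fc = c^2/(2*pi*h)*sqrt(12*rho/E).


12*rho/E = 12*1621/1.84e+11 = 1.05717e-07
sqrt(12*rho/E) = sqrt(1.05717e-07) = 0.000325142
c^2/(2*pi*h) = 343^2/(2*pi*0.0046) = 4.07053e+06
fc = 4.07053e+06 * 0.000325142 = 1323.5 Hz


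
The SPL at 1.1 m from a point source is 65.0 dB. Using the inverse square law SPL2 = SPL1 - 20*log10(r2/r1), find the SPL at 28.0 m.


r2/r1 = 28.0/1.1 = 25.4545
Correction = 20*log10(25.4545) = 28.1153 dB
SPL2 = 65.0 - 28.1153 = 36.885 dB


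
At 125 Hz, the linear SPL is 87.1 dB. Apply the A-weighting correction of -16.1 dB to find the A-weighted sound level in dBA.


A-weighting table: 125 Hz -> -16.1 dB correction
SPL_A = SPL + correction = 87.1 + (-16.1) = 71 dBA


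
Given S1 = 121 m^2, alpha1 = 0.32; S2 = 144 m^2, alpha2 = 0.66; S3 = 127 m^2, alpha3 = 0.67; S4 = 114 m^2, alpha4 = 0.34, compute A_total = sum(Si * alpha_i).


121 * 0.32 = 38.72
144 * 0.66 = 95.04
127 * 0.67 = 85.09
114 * 0.34 = 38.76
A_total = 38.72 + 95.04 + 85.09 + 38.76 = 257.61 m^2


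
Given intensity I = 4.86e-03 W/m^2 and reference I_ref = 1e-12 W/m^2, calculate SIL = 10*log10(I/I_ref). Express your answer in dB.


I / I_ref = 4.86e-03 / 1e-12 = 4.86e+09
SIL = 10 * log10(4.86e+09) = 96.866 dB


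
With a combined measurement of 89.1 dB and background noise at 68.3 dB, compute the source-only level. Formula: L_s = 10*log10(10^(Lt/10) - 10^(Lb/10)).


10^(89.1/10) = 8.12831e+08
10^(68.3/10) = 6.76083e+06
Difference = 8.12831e+08 - 6.76083e+06 = 8.0607e+08
L_source = 10*log10(8.0607e+08) = 89.064 dB


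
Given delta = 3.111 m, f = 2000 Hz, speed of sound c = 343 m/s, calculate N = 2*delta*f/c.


N = 2*delta*f/c = 2*delta/lambda, where lambda = c/f
lambda = 343 / 2000 = 0.1715 m
N = 2 * 3.111 / 0.1715 = 36.28


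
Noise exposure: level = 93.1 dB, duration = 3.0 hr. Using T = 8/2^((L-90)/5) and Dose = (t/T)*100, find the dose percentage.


T_allowed = 8 / 2^((93.1 - 90)/5) = 5.20537 hr
Dose = 3.0 / 5.20537 * 100 = 57.633 %


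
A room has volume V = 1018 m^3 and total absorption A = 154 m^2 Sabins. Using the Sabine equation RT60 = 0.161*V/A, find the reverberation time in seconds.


RT60 = 0.161 * 1018 / 154 = 1.0643 s


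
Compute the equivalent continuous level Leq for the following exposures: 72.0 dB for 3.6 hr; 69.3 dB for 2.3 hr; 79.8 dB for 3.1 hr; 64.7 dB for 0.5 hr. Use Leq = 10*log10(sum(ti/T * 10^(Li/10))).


T_total = 3.6 + 2.3 + 3.1 + 0.5 = 9.5 hr
(3.6/9.5) * 10^(72.0/10) = 6.00591e+06
(2.3/9.5) * 10^(69.3/10) = 2.06065e+06
(3.1/9.5) * 10^(79.8/10) = 3.11629e+07
(0.5/9.5) * 10^(64.7/10) = 155327
Sum = 6.00591e+06 + 2.06065e+06 + 3.11629e+07 + 155327 = 3.93848e+07
Leq = 10*log10(3.93848e+07) = 75.953 dB


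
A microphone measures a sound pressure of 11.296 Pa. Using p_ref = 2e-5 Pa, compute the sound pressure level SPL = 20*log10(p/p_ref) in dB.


p / p_ref = 11.296 / 2e-5 = 564800
SPL = 20 * log10(564800) = 115.04 dB


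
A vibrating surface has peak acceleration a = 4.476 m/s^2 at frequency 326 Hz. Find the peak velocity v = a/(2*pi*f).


omega = 2*pi*f = 2*pi*326 = 2048.32 rad/s
v = a / omega = 4.476 / 2048.32 = 0.0021852 m/s


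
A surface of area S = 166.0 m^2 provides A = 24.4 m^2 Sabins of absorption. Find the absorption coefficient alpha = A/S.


Absorption coefficient = absorbed power / incident power
alpha = A / S = 24.4 / 166.0 = 0.14699


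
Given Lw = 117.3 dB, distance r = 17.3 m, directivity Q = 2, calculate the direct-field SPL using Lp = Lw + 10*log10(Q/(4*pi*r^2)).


4*pi*r^2 = 4*pi*17.3^2 = 3760.99 m^2
Q / (4*pi*r^2) = 2 / 3760.99 = 0.000531775
Lp = 117.3 + 10*log10(0.000531775) = 84.557 dB


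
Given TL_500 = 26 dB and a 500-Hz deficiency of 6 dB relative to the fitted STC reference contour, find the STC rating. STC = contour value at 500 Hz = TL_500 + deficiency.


By ASTM E413, STC = value of the fitted reference contour at 500 Hz.
Contour value at 500 Hz = TL_500 + deficiency = 26 + 6 = 32
STC = 32


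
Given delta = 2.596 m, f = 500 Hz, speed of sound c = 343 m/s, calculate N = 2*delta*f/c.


N = 2*delta*f/c = 2*delta/lambda, where lambda = c/f
lambda = 343 / 500 = 0.686 m
N = 2 * 2.596 / 0.686 = 7.5685


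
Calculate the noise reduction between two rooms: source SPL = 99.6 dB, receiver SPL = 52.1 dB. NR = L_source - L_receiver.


NR = L_source - L_receiver (difference between source and receiving room levels)
NR = 99.6 - 52.1 = 47.5 dB


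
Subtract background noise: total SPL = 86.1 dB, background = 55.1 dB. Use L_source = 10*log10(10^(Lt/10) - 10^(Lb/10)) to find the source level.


10^(86.1/10) = 4.0738e+08
10^(55.1/10) = 323594
Difference = 4.0738e+08 - 323594 = 4.07056e+08
L_source = 10*log10(4.07056e+08) = 86.097 dB


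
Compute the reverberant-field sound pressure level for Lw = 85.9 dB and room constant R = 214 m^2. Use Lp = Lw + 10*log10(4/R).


4/R = 4/214 = 0.0186916
Lp = 85.9 + 10*log10(0.0186916) = 68.616 dB


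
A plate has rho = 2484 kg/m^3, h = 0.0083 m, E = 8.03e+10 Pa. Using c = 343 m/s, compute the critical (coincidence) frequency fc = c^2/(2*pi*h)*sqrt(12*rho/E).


12*rho/E = 12*2484/8.03e+10 = 3.71208e-07
sqrt(12*rho/E) = sqrt(3.71208e-07) = 0.000609268
c^2/(2*pi*h) = 343^2/(2*pi*0.0083) = 2.25595e+06
fc = 2.25595e+06 * 0.000609268 = 1374.5 Hz


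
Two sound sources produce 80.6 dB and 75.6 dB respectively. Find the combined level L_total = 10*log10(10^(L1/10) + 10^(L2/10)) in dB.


10^(80.6/10) = 1.14815e+08
10^(75.6/10) = 3.63078e+07
Sum = 1.14815e+08 + 3.63078e+07 = 1.51123e+08
L_total = 10*log10(1.51123e+08) = 81.793 dB


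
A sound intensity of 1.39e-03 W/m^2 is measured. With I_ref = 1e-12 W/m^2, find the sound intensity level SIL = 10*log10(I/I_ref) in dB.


I / I_ref = 1.39e-03 / 1e-12 = 1.39e+09
SIL = 10 * log10(1.39e+09) = 91.43 dB


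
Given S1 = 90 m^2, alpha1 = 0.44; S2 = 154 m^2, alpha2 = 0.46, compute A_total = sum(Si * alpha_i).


90 * 0.44 = 39.6
154 * 0.46 = 70.84
A_total = 39.6 + 70.84 = 110.44 m^2


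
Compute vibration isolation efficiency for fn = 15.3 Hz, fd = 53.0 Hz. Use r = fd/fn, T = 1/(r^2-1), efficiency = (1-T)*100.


r = 53.0 / 15.3 = 3.46405
r^2 - 1 = 3.46405^2 - 1 = 10.9996
T = 1/10.9996 = 0.0909124
Efficiency = (1 - 0.0909124)*100 = 90.909 %


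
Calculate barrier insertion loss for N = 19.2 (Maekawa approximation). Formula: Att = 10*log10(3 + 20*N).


3 + 20*N = 3 + 20*19.2 = 387
Att = 10*log10(387) = 25.877 dB


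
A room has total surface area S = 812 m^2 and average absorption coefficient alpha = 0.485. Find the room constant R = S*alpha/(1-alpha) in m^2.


R = 812 * 0.485 / (1 - 0.485) = 764.7 m^2


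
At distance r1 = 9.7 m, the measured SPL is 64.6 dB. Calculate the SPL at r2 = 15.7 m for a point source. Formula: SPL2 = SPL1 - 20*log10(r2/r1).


r2/r1 = 15.7/9.7 = 1.61856
Correction = 20*log10(1.61856) = 4.18258 dB
SPL2 = 64.6 - 4.18258 = 60.417 dB


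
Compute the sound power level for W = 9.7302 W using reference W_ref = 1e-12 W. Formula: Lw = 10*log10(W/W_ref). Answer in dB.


W / W_ref = 9.7302 / 1e-12 = 9.7302e+12
Lw = 10 * log10(9.7302e+12) = 129.88 dB


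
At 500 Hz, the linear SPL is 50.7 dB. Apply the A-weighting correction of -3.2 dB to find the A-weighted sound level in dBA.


A-weighting table: 500 Hz -> -3.2 dB correction
SPL_A = SPL + correction = 50.7 + (-3.2) = 47.5 dBA


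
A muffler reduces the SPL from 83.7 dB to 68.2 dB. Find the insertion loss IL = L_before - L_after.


Insertion loss = SPL without muffler - SPL with muffler
IL = 83.7 - 68.2 = 15.5 dB


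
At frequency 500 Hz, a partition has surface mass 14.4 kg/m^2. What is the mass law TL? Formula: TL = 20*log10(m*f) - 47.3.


m * f = 14.4 * 500 = 7200
20*log10(7200) = 77.1466 dB
TL = 77.1466 - 47.3 = 29.847 dB


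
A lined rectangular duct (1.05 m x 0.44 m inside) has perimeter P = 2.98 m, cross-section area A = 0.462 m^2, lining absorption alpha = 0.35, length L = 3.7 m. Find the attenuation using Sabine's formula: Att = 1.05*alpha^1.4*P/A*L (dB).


alpha^1.4 = 0.35^1.4 = 0.229983
Attenuation rate = 1.05 * alpha^1.4 * P / A
= 1.05 * 0.229983 * 2.98 / 0.462 = 1.55761 dB/m
Total Att = 1.55761 * 3.7 = 5.7632 dB


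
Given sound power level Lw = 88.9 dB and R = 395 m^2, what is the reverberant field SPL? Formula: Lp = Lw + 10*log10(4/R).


4/R = 4/395 = 0.0101266
Lp = 88.9 + 10*log10(0.0101266) = 68.955 dB


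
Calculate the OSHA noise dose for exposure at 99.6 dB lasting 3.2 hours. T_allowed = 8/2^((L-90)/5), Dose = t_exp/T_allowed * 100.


T_allowed = 8 / 2^((99.6 - 90)/5) = 2.11404 hr
Dose = 3.2 / 2.11404 * 100 = 151.37 %


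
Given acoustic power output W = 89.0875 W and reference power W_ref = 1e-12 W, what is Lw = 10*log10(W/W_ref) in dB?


W / W_ref = 89.0875 / 1e-12 = 8.90875e+13
Lw = 10 * log10(8.90875e+13) = 139.5 dB


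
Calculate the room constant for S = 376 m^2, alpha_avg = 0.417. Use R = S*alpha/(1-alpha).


R = 376 * 0.417 / (1 - 0.417) = 268.94 m^2


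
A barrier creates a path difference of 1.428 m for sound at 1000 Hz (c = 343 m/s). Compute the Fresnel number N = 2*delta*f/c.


N = 2*delta*f/c = 2*delta/lambda, where lambda = c/f
lambda = 343 / 1000 = 0.343 m
N = 2 * 1.428 / 0.343 = 8.3265


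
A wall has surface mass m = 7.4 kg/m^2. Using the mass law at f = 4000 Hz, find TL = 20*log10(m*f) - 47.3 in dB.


m * f = 7.4 * 4000 = 29600
20*log10(29600) = 89.4258 dB
TL = 89.4258 - 47.3 = 42.126 dB


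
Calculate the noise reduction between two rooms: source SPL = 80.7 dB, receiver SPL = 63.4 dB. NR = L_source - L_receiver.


NR = L_source - L_receiver (difference between source and receiving room levels)
NR = 80.7 - 63.4 = 17.3 dB


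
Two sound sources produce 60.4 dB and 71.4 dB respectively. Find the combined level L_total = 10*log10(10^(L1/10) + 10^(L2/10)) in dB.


10^(60.4/10) = 1.09648e+06
10^(71.4/10) = 1.38038e+07
Sum = 1.09648e+06 + 1.38038e+07 = 1.49003e+07
L_total = 10*log10(1.49003e+07) = 71.732 dB


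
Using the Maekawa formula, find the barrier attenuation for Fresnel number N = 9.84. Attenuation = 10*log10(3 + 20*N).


3 + 20*N = 3 + 20*9.84 = 199.8
Att = 10*log10(199.8) = 23.006 dB


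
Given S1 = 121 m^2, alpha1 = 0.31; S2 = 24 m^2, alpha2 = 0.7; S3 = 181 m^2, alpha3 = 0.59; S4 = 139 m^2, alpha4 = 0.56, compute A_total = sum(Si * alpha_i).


121 * 0.31 = 37.51
24 * 0.7 = 16.8
181 * 0.59 = 106.79
139 * 0.56 = 77.84
A_total = 37.51 + 16.8 + 106.79 + 77.84 = 238.94 m^2


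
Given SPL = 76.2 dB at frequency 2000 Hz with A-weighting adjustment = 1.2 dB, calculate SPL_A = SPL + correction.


A-weighting table: 2000 Hz -> 1.2 dB correction
SPL_A = SPL + correction = 76.2 + (1.2) = 77.4 dBA


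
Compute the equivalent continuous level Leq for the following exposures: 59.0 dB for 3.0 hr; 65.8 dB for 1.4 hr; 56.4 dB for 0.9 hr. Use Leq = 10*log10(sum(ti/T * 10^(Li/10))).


T_total = 3.0 + 1.4 + 0.9 = 5.3 hr
(3.0/5.3) * 10^(59.0/10) = 449620
(1.4/5.3) * 10^(65.8/10) = 1.00427e+06
(0.9/5.3) * 10^(56.4/10) = 74125.3
Sum = 449620 + 1.00427e+06 + 74125.3 = 1.52802e+06
Leq = 10*log10(1.52802e+06) = 61.841 dB


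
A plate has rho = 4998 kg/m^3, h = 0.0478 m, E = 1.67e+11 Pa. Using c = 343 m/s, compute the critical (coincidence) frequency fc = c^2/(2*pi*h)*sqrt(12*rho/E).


12*rho/E = 12*4998/1.67e+11 = 3.59138e-07
sqrt(12*rho/E) = sqrt(3.59138e-07) = 0.000599281
c^2/(2*pi*h) = 343^2/(2*pi*0.0478) = 391724
fc = 391724 * 0.000599281 = 234.75 Hz


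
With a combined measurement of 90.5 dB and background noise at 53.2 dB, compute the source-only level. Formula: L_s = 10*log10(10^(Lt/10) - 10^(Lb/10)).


10^(90.5/10) = 1.12202e+09
10^(53.2/10) = 208930
Difference = 1.12202e+09 - 208930 = 1.12181e+09
L_source = 10*log10(1.12181e+09) = 90.499 dB


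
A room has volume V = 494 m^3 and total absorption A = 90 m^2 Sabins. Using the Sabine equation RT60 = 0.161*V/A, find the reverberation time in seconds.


RT60 = 0.161 * 494 / 90 = 0.88371 s


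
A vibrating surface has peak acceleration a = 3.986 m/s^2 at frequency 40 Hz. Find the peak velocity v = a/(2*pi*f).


omega = 2*pi*f = 2*pi*40 = 251.327 rad/s
v = a / omega = 3.986 / 251.327 = 0.01586 m/s


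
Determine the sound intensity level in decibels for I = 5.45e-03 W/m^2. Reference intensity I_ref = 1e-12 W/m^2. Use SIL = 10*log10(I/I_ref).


I / I_ref = 5.45e-03 / 1e-12 = 5.45e+09
SIL = 10 * log10(5.45e+09) = 97.364 dB


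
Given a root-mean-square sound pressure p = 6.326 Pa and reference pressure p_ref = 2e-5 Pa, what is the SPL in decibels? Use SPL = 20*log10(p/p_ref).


p / p_ref = 6.326 / 2e-5 = 316300
SPL = 20 * log10(316300) = 110 dB


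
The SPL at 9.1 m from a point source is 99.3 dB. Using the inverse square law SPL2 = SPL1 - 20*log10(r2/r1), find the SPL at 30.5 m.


r2/r1 = 30.5/9.1 = 3.35165
Correction = 20*log10(3.35165) = 10.5052 dB
SPL2 = 99.3 - 10.5052 = 88.795 dB


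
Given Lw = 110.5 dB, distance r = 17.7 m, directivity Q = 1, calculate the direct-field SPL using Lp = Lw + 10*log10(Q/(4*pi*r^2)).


4*pi*r^2 = 4*pi*17.7^2 = 3936.92 m^2
Q / (4*pi*r^2) = 1 / 3936.92 = 0.000254006
Lp = 110.5 + 10*log10(0.000254006) = 74.548 dB


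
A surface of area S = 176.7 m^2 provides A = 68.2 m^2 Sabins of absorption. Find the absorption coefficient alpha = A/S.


Absorption coefficient = absorbed power / incident power
alpha = A / S = 68.2 / 176.7 = 0.38596


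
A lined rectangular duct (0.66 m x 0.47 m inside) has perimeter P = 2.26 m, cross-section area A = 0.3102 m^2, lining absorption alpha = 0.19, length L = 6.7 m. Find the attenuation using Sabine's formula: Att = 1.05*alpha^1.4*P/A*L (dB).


alpha^1.4 = 0.19^1.4 = 0.0977811
Attenuation rate = 1.05 * alpha^1.4 * P / A
= 1.05 * 0.0977811 * 2.26 / 0.3102 = 0.748016 dB/m
Total Att = 0.748016 * 6.7 = 5.0117 dB
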